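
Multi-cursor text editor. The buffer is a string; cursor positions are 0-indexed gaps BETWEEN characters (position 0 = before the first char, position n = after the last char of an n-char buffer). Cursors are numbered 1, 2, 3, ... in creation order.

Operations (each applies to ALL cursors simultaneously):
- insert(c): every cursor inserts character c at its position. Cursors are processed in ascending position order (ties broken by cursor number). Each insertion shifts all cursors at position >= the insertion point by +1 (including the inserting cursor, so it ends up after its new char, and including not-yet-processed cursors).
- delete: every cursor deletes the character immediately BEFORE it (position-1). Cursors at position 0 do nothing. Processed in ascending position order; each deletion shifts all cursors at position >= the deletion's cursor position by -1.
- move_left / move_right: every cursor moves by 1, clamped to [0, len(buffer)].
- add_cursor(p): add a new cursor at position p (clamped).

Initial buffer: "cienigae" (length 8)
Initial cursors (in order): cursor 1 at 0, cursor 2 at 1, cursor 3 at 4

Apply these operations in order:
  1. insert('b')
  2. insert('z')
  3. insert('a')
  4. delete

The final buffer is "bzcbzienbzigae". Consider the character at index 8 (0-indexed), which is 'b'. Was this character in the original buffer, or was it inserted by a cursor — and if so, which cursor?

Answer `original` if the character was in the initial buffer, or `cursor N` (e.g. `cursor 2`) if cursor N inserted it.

Answer: cursor 3

Derivation:
After op 1 (insert('b')): buffer="bcbienbigae" (len 11), cursors c1@1 c2@3 c3@7, authorship 1.2...3....
After op 2 (insert('z')): buffer="bzcbzienbzigae" (len 14), cursors c1@2 c2@5 c3@10, authorship 11.22...33....
After op 3 (insert('a')): buffer="bzacbzaienbzaigae" (len 17), cursors c1@3 c2@7 c3@13, authorship 111.222...333....
After op 4 (delete): buffer="bzcbzienbzigae" (len 14), cursors c1@2 c2@5 c3@10, authorship 11.22...33....
Authorship (.=original, N=cursor N): 1 1 . 2 2 . . . 3 3 . . . .
Index 8: author = 3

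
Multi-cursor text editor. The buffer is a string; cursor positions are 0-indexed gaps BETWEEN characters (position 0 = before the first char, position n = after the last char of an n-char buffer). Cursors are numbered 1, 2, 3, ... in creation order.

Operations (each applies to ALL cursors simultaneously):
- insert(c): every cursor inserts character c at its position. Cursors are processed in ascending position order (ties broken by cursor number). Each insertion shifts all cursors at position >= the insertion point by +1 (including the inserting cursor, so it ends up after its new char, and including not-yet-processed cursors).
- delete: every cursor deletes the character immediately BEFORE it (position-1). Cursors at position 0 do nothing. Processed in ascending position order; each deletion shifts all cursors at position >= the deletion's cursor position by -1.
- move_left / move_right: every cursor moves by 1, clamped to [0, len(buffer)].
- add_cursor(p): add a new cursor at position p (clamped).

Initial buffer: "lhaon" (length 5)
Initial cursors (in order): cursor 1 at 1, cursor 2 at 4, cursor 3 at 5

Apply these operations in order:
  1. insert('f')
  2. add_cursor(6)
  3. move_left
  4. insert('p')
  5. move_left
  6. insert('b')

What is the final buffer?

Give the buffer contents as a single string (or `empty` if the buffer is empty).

Answer: lbpfhaopbbpfnbpf

Derivation:
After op 1 (insert('f')): buffer="lfhaofnf" (len 8), cursors c1@2 c2@6 c3@8, authorship .1...2.3
After op 2 (add_cursor(6)): buffer="lfhaofnf" (len 8), cursors c1@2 c2@6 c4@6 c3@8, authorship .1...2.3
After op 3 (move_left): buffer="lfhaofnf" (len 8), cursors c1@1 c2@5 c4@5 c3@7, authorship .1...2.3
After op 4 (insert('p')): buffer="lpfhaoppfnpf" (len 12), cursors c1@2 c2@8 c4@8 c3@11, authorship .11...242.33
After op 5 (move_left): buffer="lpfhaoppfnpf" (len 12), cursors c1@1 c2@7 c4@7 c3@10, authorship .11...242.33
After op 6 (insert('b')): buffer="lbpfhaopbbpfnbpf" (len 16), cursors c1@2 c2@10 c4@10 c3@14, authorship .111...22442.333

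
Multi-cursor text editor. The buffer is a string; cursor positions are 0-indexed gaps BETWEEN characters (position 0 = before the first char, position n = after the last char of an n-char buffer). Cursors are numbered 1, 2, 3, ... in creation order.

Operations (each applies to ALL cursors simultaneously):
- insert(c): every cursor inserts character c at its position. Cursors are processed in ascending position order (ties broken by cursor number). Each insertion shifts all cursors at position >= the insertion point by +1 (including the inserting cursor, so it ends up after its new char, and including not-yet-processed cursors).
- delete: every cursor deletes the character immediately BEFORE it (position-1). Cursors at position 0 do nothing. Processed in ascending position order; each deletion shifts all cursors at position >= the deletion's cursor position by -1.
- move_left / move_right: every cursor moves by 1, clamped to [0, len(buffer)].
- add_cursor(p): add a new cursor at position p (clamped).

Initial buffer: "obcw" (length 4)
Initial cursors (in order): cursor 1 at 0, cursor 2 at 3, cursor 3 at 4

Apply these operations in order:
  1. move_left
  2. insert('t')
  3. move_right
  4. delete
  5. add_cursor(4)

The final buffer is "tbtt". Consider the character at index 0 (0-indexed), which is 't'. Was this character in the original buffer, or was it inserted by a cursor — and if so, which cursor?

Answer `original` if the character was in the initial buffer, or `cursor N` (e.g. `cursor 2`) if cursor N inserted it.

Answer: cursor 1

Derivation:
After op 1 (move_left): buffer="obcw" (len 4), cursors c1@0 c2@2 c3@3, authorship ....
After op 2 (insert('t')): buffer="tobtctw" (len 7), cursors c1@1 c2@4 c3@6, authorship 1..2.3.
After op 3 (move_right): buffer="tobtctw" (len 7), cursors c1@2 c2@5 c3@7, authorship 1..2.3.
After op 4 (delete): buffer="tbtt" (len 4), cursors c1@1 c2@3 c3@4, authorship 1.23
After op 5 (add_cursor(4)): buffer="tbtt" (len 4), cursors c1@1 c2@3 c3@4 c4@4, authorship 1.23
Authorship (.=original, N=cursor N): 1 . 2 3
Index 0: author = 1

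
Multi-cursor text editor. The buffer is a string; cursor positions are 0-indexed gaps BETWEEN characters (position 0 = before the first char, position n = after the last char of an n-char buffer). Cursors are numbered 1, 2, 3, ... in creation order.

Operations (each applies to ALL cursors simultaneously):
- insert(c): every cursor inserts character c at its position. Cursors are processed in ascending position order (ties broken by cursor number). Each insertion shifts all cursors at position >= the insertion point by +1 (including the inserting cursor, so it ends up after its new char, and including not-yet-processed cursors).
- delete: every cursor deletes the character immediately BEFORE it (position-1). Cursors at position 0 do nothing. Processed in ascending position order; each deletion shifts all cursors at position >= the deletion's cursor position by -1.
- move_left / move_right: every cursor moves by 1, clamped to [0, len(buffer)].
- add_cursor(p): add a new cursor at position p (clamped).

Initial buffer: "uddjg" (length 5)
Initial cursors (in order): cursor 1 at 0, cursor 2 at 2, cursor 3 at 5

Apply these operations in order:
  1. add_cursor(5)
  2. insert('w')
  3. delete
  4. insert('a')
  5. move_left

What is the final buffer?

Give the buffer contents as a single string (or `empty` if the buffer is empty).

Answer: audadjgaa

Derivation:
After op 1 (add_cursor(5)): buffer="uddjg" (len 5), cursors c1@0 c2@2 c3@5 c4@5, authorship .....
After op 2 (insert('w')): buffer="wudwdjgww" (len 9), cursors c1@1 c2@4 c3@9 c4@9, authorship 1..2...34
After op 3 (delete): buffer="uddjg" (len 5), cursors c1@0 c2@2 c3@5 c4@5, authorship .....
After op 4 (insert('a')): buffer="audadjgaa" (len 9), cursors c1@1 c2@4 c3@9 c4@9, authorship 1..2...34
After op 5 (move_left): buffer="audadjgaa" (len 9), cursors c1@0 c2@3 c3@8 c4@8, authorship 1..2...34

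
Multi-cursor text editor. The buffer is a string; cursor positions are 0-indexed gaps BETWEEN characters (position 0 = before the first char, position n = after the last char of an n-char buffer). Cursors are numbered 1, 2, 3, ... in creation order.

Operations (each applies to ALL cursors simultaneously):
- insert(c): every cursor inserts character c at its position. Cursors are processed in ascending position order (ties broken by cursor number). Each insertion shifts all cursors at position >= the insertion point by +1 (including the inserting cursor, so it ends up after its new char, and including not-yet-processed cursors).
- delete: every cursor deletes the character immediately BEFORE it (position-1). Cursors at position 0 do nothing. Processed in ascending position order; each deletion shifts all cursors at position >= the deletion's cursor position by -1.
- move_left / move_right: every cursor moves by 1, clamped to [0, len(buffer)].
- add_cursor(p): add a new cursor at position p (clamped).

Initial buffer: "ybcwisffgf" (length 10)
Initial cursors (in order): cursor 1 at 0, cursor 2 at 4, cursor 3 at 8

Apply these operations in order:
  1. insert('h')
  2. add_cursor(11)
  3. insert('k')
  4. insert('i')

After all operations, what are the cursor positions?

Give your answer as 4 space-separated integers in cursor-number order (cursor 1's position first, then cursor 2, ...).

Answer: 3 10 19 19

Derivation:
After op 1 (insert('h')): buffer="hybcwhisffhgf" (len 13), cursors c1@1 c2@6 c3@11, authorship 1....2....3..
After op 2 (add_cursor(11)): buffer="hybcwhisffhgf" (len 13), cursors c1@1 c2@6 c3@11 c4@11, authorship 1....2....3..
After op 3 (insert('k')): buffer="hkybcwhkisffhkkgf" (len 17), cursors c1@2 c2@8 c3@15 c4@15, authorship 11....22....334..
After op 4 (insert('i')): buffer="hkiybcwhkiisffhkkiigf" (len 21), cursors c1@3 c2@10 c3@19 c4@19, authorship 111....222....33434..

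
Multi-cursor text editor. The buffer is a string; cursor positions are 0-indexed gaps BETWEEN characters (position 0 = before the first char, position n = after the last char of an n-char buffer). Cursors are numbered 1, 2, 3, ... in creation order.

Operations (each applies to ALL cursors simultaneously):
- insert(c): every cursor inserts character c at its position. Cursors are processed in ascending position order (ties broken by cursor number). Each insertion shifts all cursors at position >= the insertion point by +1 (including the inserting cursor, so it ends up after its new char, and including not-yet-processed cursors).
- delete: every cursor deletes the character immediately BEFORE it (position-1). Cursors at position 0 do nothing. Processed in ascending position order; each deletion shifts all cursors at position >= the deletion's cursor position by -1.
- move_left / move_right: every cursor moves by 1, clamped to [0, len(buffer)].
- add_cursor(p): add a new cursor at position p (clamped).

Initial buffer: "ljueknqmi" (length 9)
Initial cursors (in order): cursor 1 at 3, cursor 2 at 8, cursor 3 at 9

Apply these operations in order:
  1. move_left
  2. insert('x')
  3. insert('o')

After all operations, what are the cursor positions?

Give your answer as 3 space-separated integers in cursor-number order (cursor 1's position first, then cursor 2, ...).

After op 1 (move_left): buffer="ljueknqmi" (len 9), cursors c1@2 c2@7 c3@8, authorship .........
After op 2 (insert('x')): buffer="ljxueknqxmxi" (len 12), cursors c1@3 c2@9 c3@11, authorship ..1.....2.3.
After op 3 (insert('o')): buffer="ljxoueknqxomxoi" (len 15), cursors c1@4 c2@11 c3@14, authorship ..11.....22.33.

Answer: 4 11 14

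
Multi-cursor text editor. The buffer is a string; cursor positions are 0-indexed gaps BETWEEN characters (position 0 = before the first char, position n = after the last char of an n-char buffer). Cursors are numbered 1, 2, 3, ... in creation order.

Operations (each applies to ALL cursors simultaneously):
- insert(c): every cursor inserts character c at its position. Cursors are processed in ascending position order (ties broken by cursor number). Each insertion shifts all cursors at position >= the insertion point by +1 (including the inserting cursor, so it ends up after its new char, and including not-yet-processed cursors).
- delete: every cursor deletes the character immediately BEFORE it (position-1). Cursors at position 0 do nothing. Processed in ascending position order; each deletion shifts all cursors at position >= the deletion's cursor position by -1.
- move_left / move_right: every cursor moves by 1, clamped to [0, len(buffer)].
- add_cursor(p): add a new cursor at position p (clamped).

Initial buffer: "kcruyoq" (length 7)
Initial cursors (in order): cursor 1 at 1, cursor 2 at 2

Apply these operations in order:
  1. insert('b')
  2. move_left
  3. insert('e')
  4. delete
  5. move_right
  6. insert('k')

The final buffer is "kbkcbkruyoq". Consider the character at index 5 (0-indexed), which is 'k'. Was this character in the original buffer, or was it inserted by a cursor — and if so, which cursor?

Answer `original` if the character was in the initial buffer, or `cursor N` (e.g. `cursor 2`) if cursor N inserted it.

After op 1 (insert('b')): buffer="kbcbruyoq" (len 9), cursors c1@2 c2@4, authorship .1.2.....
After op 2 (move_left): buffer="kbcbruyoq" (len 9), cursors c1@1 c2@3, authorship .1.2.....
After op 3 (insert('e')): buffer="kebcebruyoq" (len 11), cursors c1@2 c2@5, authorship .11.22.....
After op 4 (delete): buffer="kbcbruyoq" (len 9), cursors c1@1 c2@3, authorship .1.2.....
After op 5 (move_right): buffer="kbcbruyoq" (len 9), cursors c1@2 c2@4, authorship .1.2.....
After op 6 (insert('k')): buffer="kbkcbkruyoq" (len 11), cursors c1@3 c2@6, authorship .11.22.....
Authorship (.=original, N=cursor N): . 1 1 . 2 2 . . . . .
Index 5: author = 2

Answer: cursor 2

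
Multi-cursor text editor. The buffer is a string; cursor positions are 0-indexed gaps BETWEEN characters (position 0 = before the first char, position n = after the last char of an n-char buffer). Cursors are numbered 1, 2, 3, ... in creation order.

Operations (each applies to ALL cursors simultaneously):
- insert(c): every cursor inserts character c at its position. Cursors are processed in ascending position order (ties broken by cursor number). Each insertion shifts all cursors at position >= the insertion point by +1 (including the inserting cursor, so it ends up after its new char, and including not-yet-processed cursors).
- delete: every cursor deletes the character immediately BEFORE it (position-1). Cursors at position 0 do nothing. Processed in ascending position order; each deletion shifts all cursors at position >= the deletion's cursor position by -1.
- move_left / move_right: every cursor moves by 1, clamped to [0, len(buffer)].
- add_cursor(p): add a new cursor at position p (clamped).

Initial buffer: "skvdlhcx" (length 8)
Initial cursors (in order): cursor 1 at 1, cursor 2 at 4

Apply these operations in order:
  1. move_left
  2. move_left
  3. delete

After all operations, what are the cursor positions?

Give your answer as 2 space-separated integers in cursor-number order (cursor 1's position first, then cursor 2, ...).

Answer: 0 1

Derivation:
After op 1 (move_left): buffer="skvdlhcx" (len 8), cursors c1@0 c2@3, authorship ........
After op 2 (move_left): buffer="skvdlhcx" (len 8), cursors c1@0 c2@2, authorship ........
After op 3 (delete): buffer="svdlhcx" (len 7), cursors c1@0 c2@1, authorship .......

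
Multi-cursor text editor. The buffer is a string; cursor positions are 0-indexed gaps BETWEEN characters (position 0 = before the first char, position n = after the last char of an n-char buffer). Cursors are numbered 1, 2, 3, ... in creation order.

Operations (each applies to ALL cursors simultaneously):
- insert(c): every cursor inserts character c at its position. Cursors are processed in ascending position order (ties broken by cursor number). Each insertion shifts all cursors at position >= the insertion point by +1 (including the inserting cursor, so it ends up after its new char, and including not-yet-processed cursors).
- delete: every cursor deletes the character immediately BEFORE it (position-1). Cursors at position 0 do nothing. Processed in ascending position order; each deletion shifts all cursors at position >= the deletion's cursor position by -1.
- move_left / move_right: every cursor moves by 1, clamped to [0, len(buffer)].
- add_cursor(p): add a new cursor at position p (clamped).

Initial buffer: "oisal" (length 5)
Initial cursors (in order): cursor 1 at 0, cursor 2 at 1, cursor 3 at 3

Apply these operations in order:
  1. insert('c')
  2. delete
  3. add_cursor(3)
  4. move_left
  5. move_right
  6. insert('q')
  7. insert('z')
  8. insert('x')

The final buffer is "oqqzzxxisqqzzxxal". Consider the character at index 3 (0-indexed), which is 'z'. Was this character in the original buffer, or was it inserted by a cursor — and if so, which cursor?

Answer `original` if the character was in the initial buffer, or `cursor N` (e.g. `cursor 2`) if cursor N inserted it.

After op 1 (insert('c')): buffer="cociscal" (len 8), cursors c1@1 c2@3 c3@6, authorship 1.2..3..
After op 2 (delete): buffer="oisal" (len 5), cursors c1@0 c2@1 c3@3, authorship .....
After op 3 (add_cursor(3)): buffer="oisal" (len 5), cursors c1@0 c2@1 c3@3 c4@3, authorship .....
After op 4 (move_left): buffer="oisal" (len 5), cursors c1@0 c2@0 c3@2 c4@2, authorship .....
After op 5 (move_right): buffer="oisal" (len 5), cursors c1@1 c2@1 c3@3 c4@3, authorship .....
After op 6 (insert('q')): buffer="oqqisqqal" (len 9), cursors c1@3 c2@3 c3@7 c4@7, authorship .12..34..
After op 7 (insert('z')): buffer="oqqzzisqqzzal" (len 13), cursors c1@5 c2@5 c3@11 c4@11, authorship .1212..3434..
After op 8 (insert('x')): buffer="oqqzzxxisqqzzxxal" (len 17), cursors c1@7 c2@7 c3@15 c4@15, authorship .121212..343434..
Authorship (.=original, N=cursor N): . 1 2 1 2 1 2 . . 3 4 3 4 3 4 . .
Index 3: author = 1

Answer: cursor 1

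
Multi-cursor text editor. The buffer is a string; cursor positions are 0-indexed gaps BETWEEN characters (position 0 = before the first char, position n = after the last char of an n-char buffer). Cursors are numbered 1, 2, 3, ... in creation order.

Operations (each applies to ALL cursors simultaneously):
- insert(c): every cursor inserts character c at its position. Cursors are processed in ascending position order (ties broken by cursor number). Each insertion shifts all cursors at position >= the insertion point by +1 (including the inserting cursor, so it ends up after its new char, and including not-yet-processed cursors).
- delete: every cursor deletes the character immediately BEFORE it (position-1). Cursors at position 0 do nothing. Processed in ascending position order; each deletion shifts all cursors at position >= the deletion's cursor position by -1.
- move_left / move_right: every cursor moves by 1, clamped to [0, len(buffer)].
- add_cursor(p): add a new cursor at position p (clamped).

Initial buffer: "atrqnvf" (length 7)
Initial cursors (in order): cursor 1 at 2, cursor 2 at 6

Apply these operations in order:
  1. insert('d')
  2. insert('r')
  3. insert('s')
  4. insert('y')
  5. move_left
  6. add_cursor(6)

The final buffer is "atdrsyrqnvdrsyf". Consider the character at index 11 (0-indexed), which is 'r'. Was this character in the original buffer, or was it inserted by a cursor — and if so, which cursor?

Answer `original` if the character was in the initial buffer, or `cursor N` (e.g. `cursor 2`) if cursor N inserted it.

After op 1 (insert('d')): buffer="atdrqnvdf" (len 9), cursors c1@3 c2@8, authorship ..1....2.
After op 2 (insert('r')): buffer="atdrrqnvdrf" (len 11), cursors c1@4 c2@10, authorship ..11....22.
After op 3 (insert('s')): buffer="atdrsrqnvdrsf" (len 13), cursors c1@5 c2@12, authorship ..111....222.
After op 4 (insert('y')): buffer="atdrsyrqnvdrsyf" (len 15), cursors c1@6 c2@14, authorship ..1111....2222.
After op 5 (move_left): buffer="atdrsyrqnvdrsyf" (len 15), cursors c1@5 c2@13, authorship ..1111....2222.
After op 6 (add_cursor(6)): buffer="atdrsyrqnvdrsyf" (len 15), cursors c1@5 c3@6 c2@13, authorship ..1111....2222.
Authorship (.=original, N=cursor N): . . 1 1 1 1 . . . . 2 2 2 2 .
Index 11: author = 2

Answer: cursor 2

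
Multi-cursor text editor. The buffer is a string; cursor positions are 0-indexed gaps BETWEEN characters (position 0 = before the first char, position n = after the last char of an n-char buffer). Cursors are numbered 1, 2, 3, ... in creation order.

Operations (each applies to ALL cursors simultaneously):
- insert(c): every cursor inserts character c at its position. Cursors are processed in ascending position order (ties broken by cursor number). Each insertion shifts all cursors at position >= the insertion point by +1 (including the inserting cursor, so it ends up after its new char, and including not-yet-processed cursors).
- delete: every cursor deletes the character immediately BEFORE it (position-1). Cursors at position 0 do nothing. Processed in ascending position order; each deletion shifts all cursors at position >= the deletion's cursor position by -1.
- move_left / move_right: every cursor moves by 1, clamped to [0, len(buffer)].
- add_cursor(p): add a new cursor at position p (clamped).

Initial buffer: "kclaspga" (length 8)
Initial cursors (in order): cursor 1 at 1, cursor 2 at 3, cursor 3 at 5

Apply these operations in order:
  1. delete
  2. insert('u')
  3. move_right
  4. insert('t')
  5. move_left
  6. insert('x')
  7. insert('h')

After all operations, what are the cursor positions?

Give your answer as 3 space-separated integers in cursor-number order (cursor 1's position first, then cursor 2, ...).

Answer: 4 9 14

Derivation:
After op 1 (delete): buffer="capga" (len 5), cursors c1@0 c2@1 c3@2, authorship .....
After op 2 (insert('u')): buffer="ucuaupga" (len 8), cursors c1@1 c2@3 c3@5, authorship 1.2.3...
After op 3 (move_right): buffer="ucuaupga" (len 8), cursors c1@2 c2@4 c3@6, authorship 1.2.3...
After op 4 (insert('t')): buffer="uctuatuptga" (len 11), cursors c1@3 c2@6 c3@9, authorship 1.12.23.3..
After op 5 (move_left): buffer="uctuatuptga" (len 11), cursors c1@2 c2@5 c3@8, authorship 1.12.23.3..
After op 6 (insert('x')): buffer="ucxtuaxtupxtga" (len 14), cursors c1@3 c2@7 c3@11, authorship 1.112.223.33..
After op 7 (insert('h')): buffer="ucxhtuaxhtupxhtga" (len 17), cursors c1@4 c2@9 c3@14, authorship 1.1112.2223.333..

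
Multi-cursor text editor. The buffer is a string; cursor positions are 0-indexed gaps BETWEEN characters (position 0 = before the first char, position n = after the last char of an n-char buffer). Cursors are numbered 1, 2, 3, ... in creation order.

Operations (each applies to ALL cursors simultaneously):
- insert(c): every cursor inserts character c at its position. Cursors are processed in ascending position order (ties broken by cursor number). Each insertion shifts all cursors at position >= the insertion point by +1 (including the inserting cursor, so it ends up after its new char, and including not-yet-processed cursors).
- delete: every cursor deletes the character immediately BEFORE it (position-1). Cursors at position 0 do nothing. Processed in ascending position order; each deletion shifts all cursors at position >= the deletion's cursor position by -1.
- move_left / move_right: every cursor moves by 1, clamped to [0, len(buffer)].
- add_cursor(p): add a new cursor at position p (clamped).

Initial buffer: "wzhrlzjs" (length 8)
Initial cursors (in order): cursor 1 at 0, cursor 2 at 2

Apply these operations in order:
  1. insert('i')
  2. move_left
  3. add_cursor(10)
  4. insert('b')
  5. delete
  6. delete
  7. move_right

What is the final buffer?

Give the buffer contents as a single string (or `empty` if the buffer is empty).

After op 1 (insert('i')): buffer="iwzihrlzjs" (len 10), cursors c1@1 c2@4, authorship 1..2......
After op 2 (move_left): buffer="iwzihrlzjs" (len 10), cursors c1@0 c2@3, authorship 1..2......
After op 3 (add_cursor(10)): buffer="iwzihrlzjs" (len 10), cursors c1@0 c2@3 c3@10, authorship 1..2......
After op 4 (insert('b')): buffer="biwzbihrlzjsb" (len 13), cursors c1@1 c2@5 c3@13, authorship 11..22......3
After op 5 (delete): buffer="iwzihrlzjs" (len 10), cursors c1@0 c2@3 c3@10, authorship 1..2......
After op 6 (delete): buffer="iwihrlzj" (len 8), cursors c1@0 c2@2 c3@8, authorship 1.2.....
After op 7 (move_right): buffer="iwihrlzj" (len 8), cursors c1@1 c2@3 c3@8, authorship 1.2.....

Answer: iwihrlzj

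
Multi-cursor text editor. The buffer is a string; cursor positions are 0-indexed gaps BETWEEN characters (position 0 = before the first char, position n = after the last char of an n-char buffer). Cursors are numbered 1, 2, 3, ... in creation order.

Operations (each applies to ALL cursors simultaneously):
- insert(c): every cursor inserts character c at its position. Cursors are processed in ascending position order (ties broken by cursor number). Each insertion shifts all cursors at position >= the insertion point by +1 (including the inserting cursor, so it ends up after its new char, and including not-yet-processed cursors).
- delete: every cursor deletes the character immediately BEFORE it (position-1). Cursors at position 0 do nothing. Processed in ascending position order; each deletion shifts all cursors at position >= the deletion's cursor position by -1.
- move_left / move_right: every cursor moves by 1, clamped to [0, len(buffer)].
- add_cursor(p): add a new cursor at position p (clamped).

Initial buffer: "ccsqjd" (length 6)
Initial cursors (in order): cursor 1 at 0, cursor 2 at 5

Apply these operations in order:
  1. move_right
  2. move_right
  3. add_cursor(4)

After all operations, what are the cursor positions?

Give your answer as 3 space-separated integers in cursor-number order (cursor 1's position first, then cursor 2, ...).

Answer: 2 6 4

Derivation:
After op 1 (move_right): buffer="ccsqjd" (len 6), cursors c1@1 c2@6, authorship ......
After op 2 (move_right): buffer="ccsqjd" (len 6), cursors c1@2 c2@6, authorship ......
After op 3 (add_cursor(4)): buffer="ccsqjd" (len 6), cursors c1@2 c3@4 c2@6, authorship ......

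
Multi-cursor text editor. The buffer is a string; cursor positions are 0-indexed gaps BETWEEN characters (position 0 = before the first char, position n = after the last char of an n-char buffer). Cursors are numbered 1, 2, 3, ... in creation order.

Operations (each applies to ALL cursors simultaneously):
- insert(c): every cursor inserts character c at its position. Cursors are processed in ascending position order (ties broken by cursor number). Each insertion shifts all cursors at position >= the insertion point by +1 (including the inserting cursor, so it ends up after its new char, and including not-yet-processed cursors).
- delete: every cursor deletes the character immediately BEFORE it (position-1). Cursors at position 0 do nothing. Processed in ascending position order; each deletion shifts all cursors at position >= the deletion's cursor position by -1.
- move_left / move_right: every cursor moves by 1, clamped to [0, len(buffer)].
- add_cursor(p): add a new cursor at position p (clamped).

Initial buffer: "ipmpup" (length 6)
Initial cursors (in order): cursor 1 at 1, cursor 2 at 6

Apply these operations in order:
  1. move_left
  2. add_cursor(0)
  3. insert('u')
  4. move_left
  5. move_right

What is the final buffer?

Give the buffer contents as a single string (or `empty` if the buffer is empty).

Answer: uuipmpuup

Derivation:
After op 1 (move_left): buffer="ipmpup" (len 6), cursors c1@0 c2@5, authorship ......
After op 2 (add_cursor(0)): buffer="ipmpup" (len 6), cursors c1@0 c3@0 c2@5, authorship ......
After op 3 (insert('u')): buffer="uuipmpuup" (len 9), cursors c1@2 c3@2 c2@8, authorship 13.....2.
After op 4 (move_left): buffer="uuipmpuup" (len 9), cursors c1@1 c3@1 c2@7, authorship 13.....2.
After op 5 (move_right): buffer="uuipmpuup" (len 9), cursors c1@2 c3@2 c2@8, authorship 13.....2.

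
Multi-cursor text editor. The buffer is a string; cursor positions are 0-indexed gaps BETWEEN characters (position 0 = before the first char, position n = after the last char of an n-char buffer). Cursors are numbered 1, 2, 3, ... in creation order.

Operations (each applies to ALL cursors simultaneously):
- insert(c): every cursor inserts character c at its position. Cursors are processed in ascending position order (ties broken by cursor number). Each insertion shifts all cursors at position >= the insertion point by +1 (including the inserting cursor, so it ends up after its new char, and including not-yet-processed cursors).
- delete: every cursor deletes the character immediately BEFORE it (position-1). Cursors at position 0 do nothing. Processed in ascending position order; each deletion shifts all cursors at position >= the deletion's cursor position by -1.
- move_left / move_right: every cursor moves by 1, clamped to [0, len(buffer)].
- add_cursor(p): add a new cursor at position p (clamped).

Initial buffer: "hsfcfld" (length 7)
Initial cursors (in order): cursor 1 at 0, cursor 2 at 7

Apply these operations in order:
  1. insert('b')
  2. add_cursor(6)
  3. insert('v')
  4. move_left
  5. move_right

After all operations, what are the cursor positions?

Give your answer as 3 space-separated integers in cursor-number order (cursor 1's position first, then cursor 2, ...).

After op 1 (insert('b')): buffer="bhsfcfldb" (len 9), cursors c1@1 c2@9, authorship 1.......2
After op 2 (add_cursor(6)): buffer="bhsfcfldb" (len 9), cursors c1@1 c3@6 c2@9, authorship 1.......2
After op 3 (insert('v')): buffer="bvhsfcfvldbv" (len 12), cursors c1@2 c3@8 c2@12, authorship 11.....3..22
After op 4 (move_left): buffer="bvhsfcfvldbv" (len 12), cursors c1@1 c3@7 c2@11, authorship 11.....3..22
After op 5 (move_right): buffer="bvhsfcfvldbv" (len 12), cursors c1@2 c3@8 c2@12, authorship 11.....3..22

Answer: 2 12 8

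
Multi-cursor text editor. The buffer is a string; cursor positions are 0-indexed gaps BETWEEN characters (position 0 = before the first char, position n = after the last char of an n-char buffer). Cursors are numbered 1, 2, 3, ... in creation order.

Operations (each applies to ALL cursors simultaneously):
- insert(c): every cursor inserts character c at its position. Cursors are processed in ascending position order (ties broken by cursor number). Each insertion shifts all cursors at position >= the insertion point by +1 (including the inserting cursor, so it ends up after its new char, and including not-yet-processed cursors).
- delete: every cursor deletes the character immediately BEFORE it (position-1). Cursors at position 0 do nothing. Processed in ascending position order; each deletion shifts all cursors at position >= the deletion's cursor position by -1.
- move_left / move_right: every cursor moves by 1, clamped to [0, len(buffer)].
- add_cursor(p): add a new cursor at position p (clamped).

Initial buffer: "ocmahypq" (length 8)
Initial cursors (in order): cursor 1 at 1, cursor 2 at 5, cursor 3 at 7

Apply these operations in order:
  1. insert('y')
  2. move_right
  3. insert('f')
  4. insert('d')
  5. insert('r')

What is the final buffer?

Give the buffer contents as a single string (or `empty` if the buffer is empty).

Answer: oycfdrmahyyfdrpyqfdr

Derivation:
After op 1 (insert('y')): buffer="oycmahyypyq" (len 11), cursors c1@2 c2@7 c3@10, authorship .1....2..3.
After op 2 (move_right): buffer="oycmahyypyq" (len 11), cursors c1@3 c2@8 c3@11, authorship .1....2..3.
After op 3 (insert('f')): buffer="oycfmahyyfpyqf" (len 14), cursors c1@4 c2@10 c3@14, authorship .1.1...2.2.3.3
After op 4 (insert('d')): buffer="oycfdmahyyfdpyqfd" (len 17), cursors c1@5 c2@12 c3@17, authorship .1.11...2.22.3.33
After op 5 (insert('r')): buffer="oycfdrmahyyfdrpyqfdr" (len 20), cursors c1@6 c2@14 c3@20, authorship .1.111...2.222.3.333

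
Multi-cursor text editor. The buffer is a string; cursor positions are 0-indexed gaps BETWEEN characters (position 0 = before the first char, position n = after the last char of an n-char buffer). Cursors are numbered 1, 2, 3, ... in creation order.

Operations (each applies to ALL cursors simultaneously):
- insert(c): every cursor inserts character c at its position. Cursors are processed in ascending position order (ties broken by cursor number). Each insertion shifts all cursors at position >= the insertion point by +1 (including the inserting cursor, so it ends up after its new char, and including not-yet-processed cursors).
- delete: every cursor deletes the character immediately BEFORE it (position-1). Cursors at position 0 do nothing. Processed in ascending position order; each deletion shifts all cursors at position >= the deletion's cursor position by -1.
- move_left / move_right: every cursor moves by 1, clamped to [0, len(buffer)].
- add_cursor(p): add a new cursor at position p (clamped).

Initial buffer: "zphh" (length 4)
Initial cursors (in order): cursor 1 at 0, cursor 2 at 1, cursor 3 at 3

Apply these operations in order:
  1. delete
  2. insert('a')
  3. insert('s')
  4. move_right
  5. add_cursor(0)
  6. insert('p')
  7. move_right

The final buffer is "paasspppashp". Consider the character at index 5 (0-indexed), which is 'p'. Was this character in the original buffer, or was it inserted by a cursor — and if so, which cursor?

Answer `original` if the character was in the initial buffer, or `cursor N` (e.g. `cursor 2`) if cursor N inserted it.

After op 1 (delete): buffer="ph" (len 2), cursors c1@0 c2@0 c3@1, authorship ..
After op 2 (insert('a')): buffer="aapah" (len 5), cursors c1@2 c2@2 c3@4, authorship 12.3.
After op 3 (insert('s')): buffer="aasspash" (len 8), cursors c1@4 c2@4 c3@7, authorship 1212.33.
After op 4 (move_right): buffer="aasspash" (len 8), cursors c1@5 c2@5 c3@8, authorship 1212.33.
After op 5 (add_cursor(0)): buffer="aasspash" (len 8), cursors c4@0 c1@5 c2@5 c3@8, authorship 1212.33.
After op 6 (insert('p')): buffer="paasspppashp" (len 12), cursors c4@1 c1@8 c2@8 c3@12, authorship 41212.1233.3
After op 7 (move_right): buffer="paasspppashp" (len 12), cursors c4@2 c1@9 c2@9 c3@12, authorship 41212.1233.3
Authorship (.=original, N=cursor N): 4 1 2 1 2 . 1 2 3 3 . 3
Index 5: author = original

Answer: original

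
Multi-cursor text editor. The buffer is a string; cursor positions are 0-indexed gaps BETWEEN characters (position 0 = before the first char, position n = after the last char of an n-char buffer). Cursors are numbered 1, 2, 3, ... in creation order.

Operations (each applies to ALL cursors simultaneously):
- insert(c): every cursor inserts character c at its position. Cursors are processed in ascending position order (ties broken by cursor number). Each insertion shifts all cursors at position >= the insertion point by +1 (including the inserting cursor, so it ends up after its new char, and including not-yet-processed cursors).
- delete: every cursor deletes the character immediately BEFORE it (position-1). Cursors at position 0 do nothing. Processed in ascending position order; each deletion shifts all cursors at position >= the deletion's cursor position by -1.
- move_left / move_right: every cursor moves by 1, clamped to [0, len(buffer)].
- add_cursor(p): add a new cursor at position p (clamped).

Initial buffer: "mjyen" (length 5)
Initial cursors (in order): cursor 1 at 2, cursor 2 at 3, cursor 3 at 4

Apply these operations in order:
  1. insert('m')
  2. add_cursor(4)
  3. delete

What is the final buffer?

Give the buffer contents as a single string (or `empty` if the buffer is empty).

After op 1 (insert('m')): buffer="mjmymemn" (len 8), cursors c1@3 c2@5 c3@7, authorship ..1.2.3.
After op 2 (add_cursor(4)): buffer="mjmymemn" (len 8), cursors c1@3 c4@4 c2@5 c3@7, authorship ..1.2.3.
After op 3 (delete): buffer="mjen" (len 4), cursors c1@2 c2@2 c4@2 c3@3, authorship ....

Answer: mjen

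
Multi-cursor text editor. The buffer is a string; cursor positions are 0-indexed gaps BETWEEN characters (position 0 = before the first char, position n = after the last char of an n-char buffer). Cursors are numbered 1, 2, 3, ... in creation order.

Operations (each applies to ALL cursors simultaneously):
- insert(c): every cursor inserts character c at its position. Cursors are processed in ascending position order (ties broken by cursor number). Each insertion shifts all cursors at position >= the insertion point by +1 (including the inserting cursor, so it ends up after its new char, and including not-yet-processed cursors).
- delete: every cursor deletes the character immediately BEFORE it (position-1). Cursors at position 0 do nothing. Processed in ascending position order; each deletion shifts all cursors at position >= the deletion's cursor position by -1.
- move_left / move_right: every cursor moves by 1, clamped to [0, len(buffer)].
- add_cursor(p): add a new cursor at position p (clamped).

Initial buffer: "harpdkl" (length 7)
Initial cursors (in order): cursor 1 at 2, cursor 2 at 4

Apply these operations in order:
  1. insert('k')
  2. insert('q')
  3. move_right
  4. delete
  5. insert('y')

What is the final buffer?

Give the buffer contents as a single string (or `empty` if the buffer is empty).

Answer: hakqypkqykl

Derivation:
After op 1 (insert('k')): buffer="hakrpkdkl" (len 9), cursors c1@3 c2@6, authorship ..1..2...
After op 2 (insert('q')): buffer="hakqrpkqdkl" (len 11), cursors c1@4 c2@8, authorship ..11..22...
After op 3 (move_right): buffer="hakqrpkqdkl" (len 11), cursors c1@5 c2@9, authorship ..11..22...
After op 4 (delete): buffer="hakqpkqkl" (len 9), cursors c1@4 c2@7, authorship ..11.22..
After op 5 (insert('y')): buffer="hakqypkqykl" (len 11), cursors c1@5 c2@9, authorship ..111.222..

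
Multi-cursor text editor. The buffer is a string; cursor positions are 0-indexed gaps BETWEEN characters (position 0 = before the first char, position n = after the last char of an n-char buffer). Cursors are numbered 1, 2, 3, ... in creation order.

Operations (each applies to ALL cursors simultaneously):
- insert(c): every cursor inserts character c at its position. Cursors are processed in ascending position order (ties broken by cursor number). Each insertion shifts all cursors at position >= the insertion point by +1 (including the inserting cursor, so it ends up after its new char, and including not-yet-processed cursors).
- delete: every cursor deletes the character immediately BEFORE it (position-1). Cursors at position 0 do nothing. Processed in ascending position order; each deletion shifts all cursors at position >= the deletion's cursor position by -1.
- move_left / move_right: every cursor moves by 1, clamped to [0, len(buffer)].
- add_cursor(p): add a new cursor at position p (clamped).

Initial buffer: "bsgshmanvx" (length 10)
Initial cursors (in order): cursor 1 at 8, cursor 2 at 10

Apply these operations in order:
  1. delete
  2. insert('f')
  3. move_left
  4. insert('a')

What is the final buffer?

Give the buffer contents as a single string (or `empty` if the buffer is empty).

After op 1 (delete): buffer="bsgshmav" (len 8), cursors c1@7 c2@8, authorship ........
After op 2 (insert('f')): buffer="bsgshmafvf" (len 10), cursors c1@8 c2@10, authorship .......1.2
After op 3 (move_left): buffer="bsgshmafvf" (len 10), cursors c1@7 c2@9, authorship .......1.2
After op 4 (insert('a')): buffer="bsgshmaafvaf" (len 12), cursors c1@8 c2@11, authorship .......11.22

Answer: bsgshmaafvaf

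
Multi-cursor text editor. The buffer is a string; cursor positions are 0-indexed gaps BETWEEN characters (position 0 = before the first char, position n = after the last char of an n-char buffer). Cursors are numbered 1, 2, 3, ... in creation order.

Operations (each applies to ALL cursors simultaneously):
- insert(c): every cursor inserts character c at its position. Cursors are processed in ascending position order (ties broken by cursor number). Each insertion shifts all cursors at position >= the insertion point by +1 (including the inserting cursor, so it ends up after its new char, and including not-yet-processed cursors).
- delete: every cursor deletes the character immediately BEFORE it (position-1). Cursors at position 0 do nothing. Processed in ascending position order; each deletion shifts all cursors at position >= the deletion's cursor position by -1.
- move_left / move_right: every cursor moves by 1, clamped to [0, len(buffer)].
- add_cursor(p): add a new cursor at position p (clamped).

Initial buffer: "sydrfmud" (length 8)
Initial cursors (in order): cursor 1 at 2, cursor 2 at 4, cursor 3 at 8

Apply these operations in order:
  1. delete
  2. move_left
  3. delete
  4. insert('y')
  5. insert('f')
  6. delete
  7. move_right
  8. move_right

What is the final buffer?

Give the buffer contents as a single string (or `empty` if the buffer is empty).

Answer: yydfyu

Derivation:
After op 1 (delete): buffer="sdfmu" (len 5), cursors c1@1 c2@2 c3@5, authorship .....
After op 2 (move_left): buffer="sdfmu" (len 5), cursors c1@0 c2@1 c3@4, authorship .....
After op 3 (delete): buffer="dfu" (len 3), cursors c1@0 c2@0 c3@2, authorship ...
After op 4 (insert('y')): buffer="yydfyu" (len 6), cursors c1@2 c2@2 c3@5, authorship 12..3.
After op 5 (insert('f')): buffer="yyffdfyfu" (len 9), cursors c1@4 c2@4 c3@8, authorship 1212..33.
After op 6 (delete): buffer="yydfyu" (len 6), cursors c1@2 c2@2 c3@5, authorship 12..3.
After op 7 (move_right): buffer="yydfyu" (len 6), cursors c1@3 c2@3 c3@6, authorship 12..3.
After op 8 (move_right): buffer="yydfyu" (len 6), cursors c1@4 c2@4 c3@6, authorship 12..3.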